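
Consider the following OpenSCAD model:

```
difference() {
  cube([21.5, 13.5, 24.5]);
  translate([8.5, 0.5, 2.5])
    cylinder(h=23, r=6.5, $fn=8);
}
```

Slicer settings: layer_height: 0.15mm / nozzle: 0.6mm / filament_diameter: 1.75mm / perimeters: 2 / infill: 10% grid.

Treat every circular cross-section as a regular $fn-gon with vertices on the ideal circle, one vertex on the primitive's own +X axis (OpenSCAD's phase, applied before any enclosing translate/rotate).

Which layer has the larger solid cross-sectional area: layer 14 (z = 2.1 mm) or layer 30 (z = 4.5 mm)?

layer 14 (z = 2.1 mm)

Layer 14 (z = 2.1): the 21.5×13.5 cube contributes its full rectangle (area 290.25 mm²); the cylinder at (8.5, 0.5) is not intersected at this z (z outside [2.5, 25.5]); After the difference (first − rest): none of the subtracted shapes is present at this height, so the 21.5×13.5 cube is unchanged — area = 290.25 mm². So its area = 290.25 mm². Layer 30 (z = 4.5): the cube (footprint 21.5×13.5) is included at this height (area 290.25 mm²); the r=6.5 cylinder at (8.5, 0.5) contributes a regular 8-gon of circumradius 6.5 (area = (8/2)·6.500²·sin(360°/8) = 119.50 mm²); Taking the first minus the rest: starting from the 21.5×13.5 cube (290.25 mm²), the r=6.5 cylinder at (8.5, 0.5) partially overlaps it — only the 66.15 mm² overlap (of its 119.50 mm²) is removed, clipping the outline — area = 224.10 mm². So its area = 224.10 mm². Layer 14 is larger (290.25 vs 224.10 mm²).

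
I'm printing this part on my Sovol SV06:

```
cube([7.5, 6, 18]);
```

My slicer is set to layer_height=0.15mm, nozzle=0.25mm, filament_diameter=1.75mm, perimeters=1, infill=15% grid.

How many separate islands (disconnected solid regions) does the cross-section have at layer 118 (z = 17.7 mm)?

At z = 17.7 mm: the 7.5×6 cube contributes its full rectangle. Overall, the cross-section is a single solid region. Island count = 1.

1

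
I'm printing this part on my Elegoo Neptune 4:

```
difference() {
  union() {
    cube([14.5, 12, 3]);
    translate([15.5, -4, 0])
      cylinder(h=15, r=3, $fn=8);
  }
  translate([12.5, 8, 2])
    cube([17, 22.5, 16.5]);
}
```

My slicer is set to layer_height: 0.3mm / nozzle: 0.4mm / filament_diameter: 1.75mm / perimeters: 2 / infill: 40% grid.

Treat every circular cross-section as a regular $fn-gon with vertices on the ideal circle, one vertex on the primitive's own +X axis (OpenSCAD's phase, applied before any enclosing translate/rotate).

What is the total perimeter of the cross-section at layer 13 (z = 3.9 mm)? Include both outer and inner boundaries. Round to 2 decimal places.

18.37 mm

At z = 3.9 mm: the cube is not intersected at this z (z outside [0, 3]); the r=3 cylinder at (15.5, -4) gives a regular 8-gon of circumradius 3 (constant along its height) (perimeter = 2·8·3.000·sin(180°/8) = 18.37 mm); Taking the union: only the r=3 cylinder at (15.5, -4) is present, so the union is just that shape — boundary = 18.37 mm; the cube at (12.5, 8) (footprint 17×22.5) is included at this height (perimeter 79.00 mm); Taking the first minus the rest: starting from the result so far, the 17×22.5 cube at (12.5, 8) misses the remaining region (no effect) — boundary = 18.37 mm. Overall, the cross-section is a single solid region. Total boundary length (outer) = 18.37 mm.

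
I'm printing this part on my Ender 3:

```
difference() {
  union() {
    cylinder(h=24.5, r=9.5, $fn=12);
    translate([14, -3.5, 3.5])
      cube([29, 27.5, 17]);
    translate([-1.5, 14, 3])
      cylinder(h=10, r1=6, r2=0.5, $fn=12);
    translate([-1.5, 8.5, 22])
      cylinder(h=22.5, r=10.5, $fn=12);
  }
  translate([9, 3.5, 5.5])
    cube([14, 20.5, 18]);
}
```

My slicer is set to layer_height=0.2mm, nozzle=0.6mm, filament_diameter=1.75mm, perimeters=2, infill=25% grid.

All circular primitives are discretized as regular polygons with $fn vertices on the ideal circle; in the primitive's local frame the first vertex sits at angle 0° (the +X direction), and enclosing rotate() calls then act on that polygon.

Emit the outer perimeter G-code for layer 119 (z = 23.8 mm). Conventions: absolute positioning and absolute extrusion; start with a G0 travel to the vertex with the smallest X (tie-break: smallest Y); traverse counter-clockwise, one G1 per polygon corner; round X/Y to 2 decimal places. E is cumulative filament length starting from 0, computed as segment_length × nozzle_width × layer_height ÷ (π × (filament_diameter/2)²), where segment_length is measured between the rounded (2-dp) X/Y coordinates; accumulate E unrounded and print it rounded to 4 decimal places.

G0 X-12.00 Y8.50 Z23.80
G1 X-10.59 Y3.25 E0.2712
G1 X-9.04 Y1.70 E0.3806
G1 X-9.50 Y0.00 E0.4684
G1 X-8.23 Y-4.75 E0.7137
G1 X-4.75 Y-8.23 E0.9593
G1 X0.00 Y-9.50 E1.2046
G1 X4.75 Y-8.23 E1.4499
G1 X8.23 Y-4.75 E1.6954
G1 X9.50 Y0.00 E1.9407
G1 X8.23 Y4.75 E2.1860
G1 X8.04 Y4.93 E2.1991
G1 X9.00 Y8.50 E2.3835
G1 X7.59 Y13.75 E2.6547
G1 X3.75 Y17.59 E2.9256
G1 X-1.50 Y19.00 E3.1968
G1 X-6.75 Y17.59 E3.4681
G1 X-10.59 Y13.75 E3.7390
G1 X-12.00 Y8.50 E4.0102

At z = 23.8 mm: the r=9.5 cylinder gives a regular 12-gon of circumradius 9.5 (constant along its height); the cube at (14, -3.5) does not reach this height (z outside [3.5, 20.5]); the cone at (-1.5, 14) does not reach this height (z outside [3, 13]); the r=10.5 cylinder at (-1.5, 8.5) gives a regular 12-gon of circumradius 10.5 (constant along its height); Combining (union): the regions partially overlap (shared area 136.47 mm²), so overlapping operands fuse into one piece — 1 connected region; the cube at (9, 3.5) does not reach this height (z outside [5.5, 23.5]); Taking the first minus the rest: none of the subtracted shapes is present at this height, so the result so far is unchanged — 1 connected region. The outline is a single polygon with 18 vertices. Extrusion per mm of travel: 0.6 × 0.2 / (π × 0.875²) = 0.049890. Accumulating E over each segment gives final E = 4.0102.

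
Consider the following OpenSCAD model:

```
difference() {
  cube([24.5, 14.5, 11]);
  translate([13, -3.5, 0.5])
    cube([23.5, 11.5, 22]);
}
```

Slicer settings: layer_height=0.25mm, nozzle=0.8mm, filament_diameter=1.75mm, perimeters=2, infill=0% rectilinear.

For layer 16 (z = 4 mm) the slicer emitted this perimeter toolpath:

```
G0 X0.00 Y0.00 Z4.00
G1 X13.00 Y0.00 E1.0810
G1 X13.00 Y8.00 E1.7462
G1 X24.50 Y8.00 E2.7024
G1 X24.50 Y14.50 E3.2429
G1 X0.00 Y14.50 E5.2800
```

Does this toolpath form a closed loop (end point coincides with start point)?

no

Start point (G0): (0.00, 0.00). End point (last G1): the path does not return to the start — open.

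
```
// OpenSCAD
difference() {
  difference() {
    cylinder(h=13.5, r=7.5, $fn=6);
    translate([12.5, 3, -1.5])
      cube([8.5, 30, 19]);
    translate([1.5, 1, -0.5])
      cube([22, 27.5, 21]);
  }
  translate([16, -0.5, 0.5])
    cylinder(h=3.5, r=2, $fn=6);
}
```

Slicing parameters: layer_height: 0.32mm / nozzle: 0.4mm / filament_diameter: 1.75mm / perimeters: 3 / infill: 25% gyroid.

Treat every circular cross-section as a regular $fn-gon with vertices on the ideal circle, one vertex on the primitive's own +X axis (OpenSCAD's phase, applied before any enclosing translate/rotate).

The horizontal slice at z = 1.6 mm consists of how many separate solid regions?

At z = 1.6 mm: the r=7.5 cylinder contributes a regular 6-gon of circumradius 7.5; the 8.5×30 cube at (12.5, 3) contributes its full rectangle; the cube at (1.5, 1) is present — its section is the full 22×27.5 rectangle; Subtracting the remaining from the first: starting from the r=7.5 cylinder, the 8.5×30 cube at (12.5, 3) misses the remaining region (no effect); the 22×27.5 cube at (1.5, 1) partially overlaps it — only the 21.08 mm² overlap (of its 605.00 mm²) is removed, clipping the outline — 1 connected region; the cylinder at (16, -0.5): section is a regular 6-gon, circumradius r=2; After the difference (first − rest): starting from the result so far, the r=2 cylinder at (16, -0.5) misses the remaining region (no effect) — 1 connected region. The result has 1 disconnected region.

1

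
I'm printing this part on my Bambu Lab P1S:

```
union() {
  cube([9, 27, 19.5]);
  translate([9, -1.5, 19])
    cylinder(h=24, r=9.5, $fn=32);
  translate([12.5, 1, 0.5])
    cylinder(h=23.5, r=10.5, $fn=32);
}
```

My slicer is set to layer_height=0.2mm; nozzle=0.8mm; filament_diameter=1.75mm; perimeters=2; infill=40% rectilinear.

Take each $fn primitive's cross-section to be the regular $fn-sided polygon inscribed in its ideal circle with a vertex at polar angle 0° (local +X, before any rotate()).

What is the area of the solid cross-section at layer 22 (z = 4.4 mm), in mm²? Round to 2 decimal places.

At z = 4.4 mm: the 9×27 cube contributes its full rectangle (area 243.00 mm²); the cylinder at (9, -1.5) does not reach this height (z outside [19, 43]); the cylinder at (12.5, 1): section is a regular 32-gon, circumradius r=10.5 (area = (32/2)·10.500²·sin(360°/32) = 344.14 mm²); Taking the union: the regions partially overlap — summed areas 587.14 mm² minus the doubly-counted overlap 57.05 mm² gives 530.08 mm² — area = 530.08 mm². Overall, the cross-section is a single solid region. Net area = 530.08 mm².

530.08 mm²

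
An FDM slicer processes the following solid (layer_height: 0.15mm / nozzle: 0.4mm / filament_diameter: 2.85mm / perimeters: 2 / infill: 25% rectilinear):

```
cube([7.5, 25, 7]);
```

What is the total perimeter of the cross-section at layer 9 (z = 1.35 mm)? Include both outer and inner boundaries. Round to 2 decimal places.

At z = 1.35 mm: the cube (footprint 7.5×25) is included at this height (perimeter 65.00 mm). Overall, the cross-section is a single solid region. Total boundary length (outer) = 65.00 mm.

65.00 mm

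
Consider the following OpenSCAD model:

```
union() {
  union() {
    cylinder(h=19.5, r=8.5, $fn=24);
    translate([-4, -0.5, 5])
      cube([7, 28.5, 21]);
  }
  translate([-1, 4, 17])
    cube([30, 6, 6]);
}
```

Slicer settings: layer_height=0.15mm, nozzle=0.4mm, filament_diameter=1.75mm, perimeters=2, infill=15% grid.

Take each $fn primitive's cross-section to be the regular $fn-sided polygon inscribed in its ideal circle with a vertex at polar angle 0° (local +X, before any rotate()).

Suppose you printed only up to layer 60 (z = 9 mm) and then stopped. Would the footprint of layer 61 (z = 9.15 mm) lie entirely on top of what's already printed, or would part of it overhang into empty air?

entirely on top

Compare the two slices. At z = 9: the r=8.5 cylinder gives a regular 24-gon of circumradius 8.5 (constant along its height) (area = (24/2)·8.500²·sin(360°/24) = 224.40 mm²); the cube at (-4, -0.5) is present — its section is the full 7×28.5 rectangle (area 199.50 mm²); Combining (union): the regions partially overlap — summed areas 423.90 mm² minus the doubly-counted overlap 60.81 mm² gives 363.09 mm² — area = 363.09 mm²; the cube at (-1, 4) is not intersected at this z (z outside [17, 23]); Combining (union): only that combined region is present, so the union is just that shape — area = 363.09 mm². At z = 9.15: the r=8.5 cylinder contributes a regular 24-gon of circumradius 8.5 (area = (24/2)·8.500²·sin(360°/24) = 224.40 mm²); the cube at (-4, -0.5) (footprint 7×28.5) is included at this height (area 199.50 mm²); Merging all regions: the regions partially overlap — summed areas 423.90 mm² minus the doubly-counted overlap 60.81 mm² gives 363.09 mm² — area = 363.09 mm²; the cube at (-1, 4) is absent (z outside [17, 23]); Taking the union: only that combined region is present, so the union is just that shape — area = 363.09 mm². Checking containment: the cross-section at z = 9.15 is a subset of the cross-section at z = 9.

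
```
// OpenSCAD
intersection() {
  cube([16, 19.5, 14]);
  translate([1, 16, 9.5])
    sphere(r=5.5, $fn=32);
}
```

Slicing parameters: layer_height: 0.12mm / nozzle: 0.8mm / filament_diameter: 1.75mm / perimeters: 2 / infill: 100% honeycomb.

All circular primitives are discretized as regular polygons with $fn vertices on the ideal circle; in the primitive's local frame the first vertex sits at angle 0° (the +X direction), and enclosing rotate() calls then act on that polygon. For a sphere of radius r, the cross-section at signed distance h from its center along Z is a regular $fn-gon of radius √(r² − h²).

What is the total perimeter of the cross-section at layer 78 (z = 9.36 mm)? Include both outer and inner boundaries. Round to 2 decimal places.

27.54 mm

At z = 9.36 mm: the cube is present — its section is the full 16×19.5 rectangle (perimeter 71.00 mm); the r=5.5 sphere at (1, 16) slices to a regular 32-gon of circumradius 5.498 (√(r²−h²) with h=0.14 from center) (perimeter = 2·32·5.498·sin(180°/32) = 34.49 mm); After intersecting: the r=5.5 sphere at (1, 16) partially overlaps the 16×19.5 cube; clipping to the common part keeps 50.32 mm² — boundary = 27.54 mm. Overall, the cross-section is a single solid region. Total boundary length (outer) = 27.54 mm.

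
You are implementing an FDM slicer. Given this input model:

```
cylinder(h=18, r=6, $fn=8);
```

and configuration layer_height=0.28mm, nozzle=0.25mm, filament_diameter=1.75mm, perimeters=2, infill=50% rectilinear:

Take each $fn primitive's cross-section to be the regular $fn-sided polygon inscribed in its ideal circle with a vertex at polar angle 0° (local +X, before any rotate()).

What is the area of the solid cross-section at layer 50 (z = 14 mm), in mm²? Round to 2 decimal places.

101.82 mm²

At z = 14 mm: the cylinder: section is a regular 8-gon, circumradius r=6 (area = (8/2)·6.000²·sin(360°/8) = 101.82 mm²). Overall, the cross-section is a single solid region. Net area = 101.82 mm².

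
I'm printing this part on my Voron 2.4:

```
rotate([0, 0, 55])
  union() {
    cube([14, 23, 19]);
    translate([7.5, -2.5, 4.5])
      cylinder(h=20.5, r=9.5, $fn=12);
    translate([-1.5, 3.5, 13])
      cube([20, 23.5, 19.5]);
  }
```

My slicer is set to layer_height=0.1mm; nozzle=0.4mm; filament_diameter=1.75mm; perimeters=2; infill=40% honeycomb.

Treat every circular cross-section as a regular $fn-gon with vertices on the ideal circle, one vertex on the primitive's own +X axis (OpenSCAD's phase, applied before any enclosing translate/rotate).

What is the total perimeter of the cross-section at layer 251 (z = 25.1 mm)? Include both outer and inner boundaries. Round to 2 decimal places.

87.00 mm

At z = 25.1 mm: the cube does not reach this height (z outside [0, 19]); the cylinder at (7.5, -2.5) is not intersected at this z (z outside [4.5, 25]); the cube at (-1.5, 3.5) is present — its section is the full 20×23.5 rectangle (perimeter 87.00 mm); Combining (union): only the 20×23.5 cube at (-1.5, 3.5) is present, so the union is just that shape — boundary = 87.00 mm; (whole slice rotated 55° about Z — lengths, areas and connectivity unchanged). Overall, the cross-section is a single solid region. Total boundary length (outer) = 87.00 mm.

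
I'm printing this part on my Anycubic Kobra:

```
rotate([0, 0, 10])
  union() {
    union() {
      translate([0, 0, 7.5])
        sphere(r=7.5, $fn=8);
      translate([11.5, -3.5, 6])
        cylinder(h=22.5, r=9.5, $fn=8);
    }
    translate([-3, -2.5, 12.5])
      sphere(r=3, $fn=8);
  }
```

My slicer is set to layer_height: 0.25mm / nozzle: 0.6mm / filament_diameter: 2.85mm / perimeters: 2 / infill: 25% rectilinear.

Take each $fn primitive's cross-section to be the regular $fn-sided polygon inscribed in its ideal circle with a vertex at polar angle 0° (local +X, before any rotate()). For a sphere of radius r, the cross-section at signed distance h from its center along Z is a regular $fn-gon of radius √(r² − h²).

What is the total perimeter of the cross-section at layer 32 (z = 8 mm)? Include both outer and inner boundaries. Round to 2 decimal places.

80.45 mm

At z = 8 mm: the r=7.5 sphere contributes a regular 8-gon of circumradius √(7.5²−0.5²) = 7.483 (perimeter = 2·8·7.483·sin(180°/8) = 45.82 mm); the r=9.5 cylinder at (11.5, -3.5) contributes a regular 8-gon of circumradius 9.5 (perimeter = 2·8·9.500·sin(180°/8) = 58.17 mm); Combining (union): the regions partially overlap (shared area 30.18 mm²), so the edge portions inside another operand are dropped and the merged outline is re-measured after clipping — boundary = 80.45 mm; the sphere at (-3, -2.5) is absent (|z−center|=4.500 > r=3); Merging all regions: only that combined region is present, so the union is just that shape — boundary = 80.45 mm; (whole slice rotated 10° about Z — lengths, areas and connectivity unchanged). Overall, the cross-section is a single solid region. Total boundary length (outer) = 80.45 mm.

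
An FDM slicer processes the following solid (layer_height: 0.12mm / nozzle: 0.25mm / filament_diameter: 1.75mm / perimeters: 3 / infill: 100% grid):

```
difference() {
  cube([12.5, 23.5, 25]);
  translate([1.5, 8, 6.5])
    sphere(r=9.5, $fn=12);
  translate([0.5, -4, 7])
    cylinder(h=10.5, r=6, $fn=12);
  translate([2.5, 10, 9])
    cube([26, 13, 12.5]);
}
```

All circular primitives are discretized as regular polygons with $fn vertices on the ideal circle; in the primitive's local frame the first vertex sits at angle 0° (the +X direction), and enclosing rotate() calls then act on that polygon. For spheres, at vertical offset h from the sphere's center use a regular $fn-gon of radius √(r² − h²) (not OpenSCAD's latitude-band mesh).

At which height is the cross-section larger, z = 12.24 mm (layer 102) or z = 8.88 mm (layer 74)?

layer 74 (z = 8.88 mm)

Layer 102 (z = 12.24): the 12.5×23.5 cube contributes its full rectangle (area 293.75 mm²); the sphere at (1.5, 8): section is a regular 12-gon, circumradius = √(r²−h²) = √(9.5²−5.74²) = 7.570 (area = (12/2)·7.570²·sin(360°/12) = 171.91 mm²); the cylinder at (0.5, -4): section is a regular 12-gon, circumradius r=6 (area = (12/2)·6.000²·sin(360°/12) = 108.00 mm²); the cube at (2.5, 10) (footprint 26×13) is included at this height (area 338.00 mm²); Subtracting the remaining from the first: starting from the 12.5×23.5 cube (293.75 mm²), the r=9.5 sphere at (1.5, 8) partially overlaps it — only the 108.06 mm² overlap (of its 171.91 mm²) is removed, clipping the outline; the r=6 cylinder at (0.5, -4) partially overlaps it — only the 3.04 mm² overlap (of its 108.00 mm²) is removed, clipping the outline; the 26×13 cube at (2.5, 10) partially overlaps it — only the 107.06 mm² overlap (of its 338.00 mm²) is removed, clipping the outline — area = 75.59 mm². So its area = 75.59 mm². Layer 74 (z = 8.88): the 12.5×23.5 cube contributes its full rectangle (area 293.75 mm²); the sphere at (1.5, 8): section is a regular 12-gon, circumradius = √(r²−h²) = √(9.5²−2.38²) = 9.197 (area = (12/2)·9.197²·sin(360°/12) = 253.76 mm²); the r=6 cylinder at (0.5, -4) contributes a regular 12-gon of circumradius 6 (area = (12/2)·6.000²·sin(360°/12) = 108.00 mm²); the cube at (2.5, 10) is not intersected at this z (z outside [9, 21.5]); After the difference (first − rest): starting from the 12.5×23.5 cube (293.75 mm²), the r=9.5 sphere at (1.5, 8) partially overlaps it — only the 149.70 mm² overlap (of its 253.76 mm²) is removed, clipping the outline; the r=6 cylinder at (0.5, -4) misses the remaining region (no effect) — area = 144.05 mm². So its area = 144.05 mm². Layer 74 is larger (144.05 vs 75.59 mm²).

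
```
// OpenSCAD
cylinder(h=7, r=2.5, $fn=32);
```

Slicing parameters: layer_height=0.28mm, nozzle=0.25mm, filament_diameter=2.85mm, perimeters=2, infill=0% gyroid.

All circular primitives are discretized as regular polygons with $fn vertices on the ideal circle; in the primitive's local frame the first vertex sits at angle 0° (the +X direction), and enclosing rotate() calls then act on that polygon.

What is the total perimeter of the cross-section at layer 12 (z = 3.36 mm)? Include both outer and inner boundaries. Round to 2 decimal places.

At z = 3.36 mm: the r=2.5 cylinder contributes a regular 32-gon of circumradius 2.5 (perimeter = 2·32·2.500·sin(180°/32) = 15.68 mm). Overall, the cross-section is a single solid region. Total boundary length (outer) = 15.68 mm.

15.68 mm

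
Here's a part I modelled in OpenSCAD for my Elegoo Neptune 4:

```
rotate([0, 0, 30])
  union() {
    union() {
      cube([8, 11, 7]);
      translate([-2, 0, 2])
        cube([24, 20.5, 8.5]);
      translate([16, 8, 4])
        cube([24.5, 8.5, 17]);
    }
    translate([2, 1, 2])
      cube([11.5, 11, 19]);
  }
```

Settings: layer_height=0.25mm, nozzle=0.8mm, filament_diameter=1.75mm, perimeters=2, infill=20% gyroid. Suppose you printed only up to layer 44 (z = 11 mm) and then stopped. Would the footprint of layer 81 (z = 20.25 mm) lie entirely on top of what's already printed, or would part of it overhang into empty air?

Compare the two slices. At z = 11: the cube does not reach this height (z outside [0, 7]); the cube at (-2, 0) is absent (z outside [2, 10.5]); the cube at (16, 8) is present — its section is the full 24.5×8.5 rectangle (area 208.25 mm²); Merging all regions: only the 24.5×8.5 cube at (16, 8) is present, so the union is just that shape — area = 208.25 mm²; the cube at (2, 1) (footprint 11.5×11) is included at this height (area 126.50 mm²); Taking the union: the 2 present regions are separate (no shared area or edge), so areas and boundary lengths simply add and each stays a separate island — area = 334.75 mm²; (rotated 30° about Z; rotation is an isometry so areas/perimeters/island counts are preserved). At z = 20.25: the cube is absent (z outside [0, 7]); the cube at (-2, 0) does not reach this height (z outside [2, 10.5]); the cube at (16, 8) is present — its section is the full 24.5×8.5 rectangle (area 208.25 mm²); Taking the union: only the 24.5×8.5 cube at (16, 8) is present, so the union is just that shape — area = 208.25 mm²; the 11.5×11 cube at (2, 1) contributes its full rectangle (area 126.50 mm²); Merging all regions: the 2 present regions are separate (no shared area or edge), so areas and boundary lengths simply add and each stays a separate island — area = 334.75 mm²; (rotated 30° about Z; rotation is an isometry so areas/perimeters/island counts are preserved). Checking containment: the cross-section at z = 20.25 is a subset of the cross-section at z = 11.

entirely on top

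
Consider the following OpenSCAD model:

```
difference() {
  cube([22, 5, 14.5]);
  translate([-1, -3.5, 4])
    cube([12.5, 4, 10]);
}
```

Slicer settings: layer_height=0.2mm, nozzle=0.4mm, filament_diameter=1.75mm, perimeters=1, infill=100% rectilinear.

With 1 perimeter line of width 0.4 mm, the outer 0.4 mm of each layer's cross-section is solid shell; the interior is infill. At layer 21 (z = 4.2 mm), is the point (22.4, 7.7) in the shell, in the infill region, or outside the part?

At z = 4.2 mm: the cube (footprint 22×5) is included at this height; the 12.5×4 cube at (-1, -3.5) contributes its full rectangle; Taking the first minus the rest: starting from the 22×5 cube, the 12.5×4 cube at (-1, -3.5) partially overlaps it — only the 5.75 mm² overlap (of its 50.00 mm²) is removed, clipping the outline — 1 connected region. Overall, the cross-section is a single solid region. The nearest boundary edge runs (0.00, 5.00)→(22.00, 5.00); distance from the point to it = 2.73 mm. The point is not inside any of the regions above, so it lies outside the cross-section (2.73 mm from the nearest boundary).

outside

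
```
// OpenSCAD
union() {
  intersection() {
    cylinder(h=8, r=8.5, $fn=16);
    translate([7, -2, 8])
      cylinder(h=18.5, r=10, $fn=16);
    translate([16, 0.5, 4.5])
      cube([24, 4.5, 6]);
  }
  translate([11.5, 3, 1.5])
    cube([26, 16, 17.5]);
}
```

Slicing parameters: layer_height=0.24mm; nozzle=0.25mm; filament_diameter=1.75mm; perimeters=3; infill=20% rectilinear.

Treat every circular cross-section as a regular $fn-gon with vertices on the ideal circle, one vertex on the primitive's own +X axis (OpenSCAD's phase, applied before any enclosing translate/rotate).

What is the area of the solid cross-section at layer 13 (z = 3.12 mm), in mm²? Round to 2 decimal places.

At z = 3.12 mm: the r=8.5 cylinder contributes a regular 16-gon of circumradius 8.5 (area = (16/2)·8.500²·sin(360°/16) = 221.19 mm²); the cylinder at (7, -2) is not intersected at this z (z outside [8, 26.5]); the cube at (16, 0.5) is absent (z outside [4.5, 10.5]); After intersecting: at least one operand is absent at this height, so nothing remains; the 26×16 cube at (11.5, 3) contributes its full rectangle (area 416.00 mm²); Taking the union: only the 26×16 cube at (11.5, 3) is present, so the union is just that shape — area = 416.00 mm². Overall, the cross-section is a single solid region. Net area = 416.00 mm².

416.00 mm²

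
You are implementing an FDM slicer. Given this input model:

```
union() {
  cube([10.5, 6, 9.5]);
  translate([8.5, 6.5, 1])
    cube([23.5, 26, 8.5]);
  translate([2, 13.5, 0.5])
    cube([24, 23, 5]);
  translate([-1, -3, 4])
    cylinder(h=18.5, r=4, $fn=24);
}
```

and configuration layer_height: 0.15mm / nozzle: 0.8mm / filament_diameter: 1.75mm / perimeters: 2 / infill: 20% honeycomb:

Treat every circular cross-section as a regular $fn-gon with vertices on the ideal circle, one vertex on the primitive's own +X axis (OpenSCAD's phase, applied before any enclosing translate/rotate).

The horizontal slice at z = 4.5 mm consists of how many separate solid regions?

2

At z = 4.5 mm: the cube (footprint 10.5×6) is included at this height; the cube at (8.5, 6.5) is present — its section is the full 23.5×26 rectangle; the 24×23 cube at (2, 13.5) contributes its full rectangle; the r=4 cylinder at (-1, -3) gives a regular 24-gon of circumradius 4 (constant along its height); Merging all regions: the regions partially overlap (shared area 333.31 mm²), so overlapping operands fuse into one piece — 2 connected regions. The result has 2 disconnected regions.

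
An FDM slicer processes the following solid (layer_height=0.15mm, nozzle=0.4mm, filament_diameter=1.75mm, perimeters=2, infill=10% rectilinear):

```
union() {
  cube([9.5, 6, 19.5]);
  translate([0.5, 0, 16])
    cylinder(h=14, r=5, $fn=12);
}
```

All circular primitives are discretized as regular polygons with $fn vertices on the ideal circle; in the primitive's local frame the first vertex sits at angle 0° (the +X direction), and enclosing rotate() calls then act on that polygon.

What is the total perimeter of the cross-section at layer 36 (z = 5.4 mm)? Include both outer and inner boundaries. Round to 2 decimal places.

At z = 5.4 mm: the cube (footprint 9.5×6) is included at this height (perimeter 31.00 mm); the cylinder at (0.5, 0) is not intersected at this z (z outside [16, 30]); Merging all regions: only the 9.5×6 cube is present, so the union is just that shape — boundary = 31.00 mm. Overall, the cross-section is a single solid region. Total boundary length (outer) = 31.00 mm.

31.00 mm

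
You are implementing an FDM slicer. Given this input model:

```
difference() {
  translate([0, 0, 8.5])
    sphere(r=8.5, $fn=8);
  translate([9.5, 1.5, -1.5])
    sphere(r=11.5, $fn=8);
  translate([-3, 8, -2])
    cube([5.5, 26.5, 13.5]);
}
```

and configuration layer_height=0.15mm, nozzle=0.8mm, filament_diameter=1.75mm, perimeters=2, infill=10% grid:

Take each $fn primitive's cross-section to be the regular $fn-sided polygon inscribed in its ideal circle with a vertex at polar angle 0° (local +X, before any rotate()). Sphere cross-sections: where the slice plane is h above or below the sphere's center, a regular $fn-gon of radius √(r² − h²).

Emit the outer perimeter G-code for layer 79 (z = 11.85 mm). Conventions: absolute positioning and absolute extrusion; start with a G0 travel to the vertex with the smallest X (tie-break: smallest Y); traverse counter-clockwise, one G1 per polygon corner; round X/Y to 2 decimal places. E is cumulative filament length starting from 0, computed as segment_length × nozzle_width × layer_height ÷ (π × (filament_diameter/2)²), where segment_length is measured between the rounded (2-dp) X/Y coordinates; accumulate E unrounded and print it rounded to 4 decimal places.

G0 X-7.81 Y0.00 Z11.85
G1 X-5.52 Y-5.52 E0.2982
G1 X0.00 Y-7.81 E0.5963
G1 X5.52 Y-5.52 E0.8945
G1 X7.81 Y0.00 E1.1926
G1 X5.52 Y5.52 E1.4908
G1 X0.00 Y7.81 E1.7889
G1 X-5.52 Y5.52 E2.0871
G1 X-7.81 Y0.00 E2.3852

At z = 11.85 mm: the sphere: section is a regular 8-gon, circumradius = √(r²−h²) = √(8.5²−3.35²) = 7.812; the sphere at (9.5, 1.5) is absent (|z−center|=13.350 > r=11.5); the cube at (-3, 8) is absent (z outside [-2, 11.5]); After the difference (first − rest): none of the subtracted shapes is present at this height, so the r=8.5 sphere is unchanged — 1 connected region. The outline is a single polygon with 8 vertices. Extrusion per mm of travel: 0.8 × 0.15 / (π × 0.875²) = 0.049890. Accumulating E over each segment gives final E = 2.3852.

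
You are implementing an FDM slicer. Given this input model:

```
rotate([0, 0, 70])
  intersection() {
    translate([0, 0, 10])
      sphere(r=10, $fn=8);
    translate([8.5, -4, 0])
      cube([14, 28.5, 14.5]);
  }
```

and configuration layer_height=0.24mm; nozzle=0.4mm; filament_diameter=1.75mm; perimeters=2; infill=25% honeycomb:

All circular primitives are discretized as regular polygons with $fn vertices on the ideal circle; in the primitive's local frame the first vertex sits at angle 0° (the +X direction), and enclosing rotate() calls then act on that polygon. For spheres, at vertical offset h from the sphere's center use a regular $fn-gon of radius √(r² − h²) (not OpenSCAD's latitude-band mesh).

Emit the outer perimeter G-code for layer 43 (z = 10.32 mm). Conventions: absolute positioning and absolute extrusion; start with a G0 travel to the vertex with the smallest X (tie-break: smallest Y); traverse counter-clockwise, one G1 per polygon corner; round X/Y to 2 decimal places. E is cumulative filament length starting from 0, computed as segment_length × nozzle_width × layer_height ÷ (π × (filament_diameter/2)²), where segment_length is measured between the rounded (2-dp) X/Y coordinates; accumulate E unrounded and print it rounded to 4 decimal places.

At z = 10.32 mm: the sphere: section is a regular 8-gon, circumradius = √(r²−h²) = √(10²−0.32²) = 9.995; the 14×28.5 cube at (8.5, -4) contributes its full rectangle; Taking the intersection: the 14×28.5 cube at (8.5, -4) partially overlaps the r=10 sphere; clipping to the common part keeps 5.39 mm² — 1 connected region; (rotated 70° about Z; rotation is an isometry so areas/perimeters/island counts are preserved). The outline is a single polygon with 3 vertices. Extrusion per mm of travel: 0.4 × 0.24 / (π × 0.875²) = 0.039912. Accumulating E over each segment gives final E = 0.5997.

G0 X-0.48 Y9.22 Z10.32
G1 X6.30 Y6.75 E0.2880
G1 X3.42 Y9.39 E0.4439
G1 X-0.48 Y9.22 E0.5997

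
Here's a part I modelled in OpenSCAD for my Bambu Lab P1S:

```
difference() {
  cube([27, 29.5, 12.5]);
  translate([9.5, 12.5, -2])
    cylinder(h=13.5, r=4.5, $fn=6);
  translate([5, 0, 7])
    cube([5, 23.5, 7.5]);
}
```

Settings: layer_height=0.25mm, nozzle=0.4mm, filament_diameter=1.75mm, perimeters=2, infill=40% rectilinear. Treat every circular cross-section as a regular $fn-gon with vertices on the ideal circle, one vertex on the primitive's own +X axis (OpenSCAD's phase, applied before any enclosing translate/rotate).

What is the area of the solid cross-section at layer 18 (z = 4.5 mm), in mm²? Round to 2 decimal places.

743.89 mm²

At z = 4.5 mm: the cube (footprint 27×29.5) is included at this height (area 796.50 mm²); the cylinder at (9.5, 12.5): section is a regular 6-gon, circumradius r=4.5 (area = (6/2)·4.500²·sin(360°/6) = 52.61 mm²); the cube at (5, 0) does not reach this height (z outside [7, 14.5]); Subtracting the remaining from the first: starting from the 27×29.5 cube (796.50 mm²), the r=4.5 cylinder at (9.5, 12.5) lies wholly inside it (removes its full 52.61 mm² and its 27.00 mm outline becomes a hole wall) — area = 743.89 mm². Overall, the cross-section is one region with 1 hole. Net area = 743.89 mm².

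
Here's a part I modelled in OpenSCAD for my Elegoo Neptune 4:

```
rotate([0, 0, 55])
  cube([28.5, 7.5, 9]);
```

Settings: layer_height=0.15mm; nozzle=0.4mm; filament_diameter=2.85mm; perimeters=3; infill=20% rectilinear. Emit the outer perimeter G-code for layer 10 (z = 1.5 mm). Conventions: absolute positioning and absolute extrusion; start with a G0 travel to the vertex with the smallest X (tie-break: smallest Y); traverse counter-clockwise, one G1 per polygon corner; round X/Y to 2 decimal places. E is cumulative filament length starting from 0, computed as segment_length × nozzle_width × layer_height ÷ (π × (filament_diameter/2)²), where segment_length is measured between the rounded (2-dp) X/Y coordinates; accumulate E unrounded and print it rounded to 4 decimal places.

G0 X-6.14 Y4.30 Z1.50
G1 X0.00 Y0.00 E0.0705
G1 X16.35 Y23.35 E0.3386
G1 X10.20 Y27.65 E0.4092
G1 X-6.14 Y4.30 E0.6772

At z = 1.5 mm: the cube (footprint 28.5×7.5) is included at this height; (whole slice rotated 55° about Z — lengths, areas and connectivity unchanged). The outline is a single polygon with 4 vertices. Extrusion per mm of travel: 0.4 × 0.15 / (π × 1.425²) = 0.009405. Accumulating E over each segment gives final E = 0.6772.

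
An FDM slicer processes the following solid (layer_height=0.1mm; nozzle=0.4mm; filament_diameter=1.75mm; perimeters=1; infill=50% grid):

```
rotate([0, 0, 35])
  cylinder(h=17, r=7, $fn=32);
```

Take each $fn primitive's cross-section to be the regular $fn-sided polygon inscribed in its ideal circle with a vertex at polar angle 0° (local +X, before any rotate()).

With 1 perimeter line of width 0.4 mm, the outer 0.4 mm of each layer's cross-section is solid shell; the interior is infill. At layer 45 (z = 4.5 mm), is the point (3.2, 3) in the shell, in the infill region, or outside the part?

infill

At z = 4.5 mm: the r=7 cylinder contributes a regular 32-gon of circumradius 7; (whole slice rotated 35° about Z — lengths, areas and connectivity unchanged). Overall, the cross-section is a single solid region. Undo the 35° rotation: the query point maps to (4.342, 0.622) in the un-rotated model frame. The nearest boundary edge runs (7.00, 0.00)→(6.87, 1.37); distance from the point to it = 2.58 mm. The point is inside the cross-section and 2.58 mm from the nearest boundary — more than the 0.4 mm shell width (1 × 0.4), so it's in the infill interior.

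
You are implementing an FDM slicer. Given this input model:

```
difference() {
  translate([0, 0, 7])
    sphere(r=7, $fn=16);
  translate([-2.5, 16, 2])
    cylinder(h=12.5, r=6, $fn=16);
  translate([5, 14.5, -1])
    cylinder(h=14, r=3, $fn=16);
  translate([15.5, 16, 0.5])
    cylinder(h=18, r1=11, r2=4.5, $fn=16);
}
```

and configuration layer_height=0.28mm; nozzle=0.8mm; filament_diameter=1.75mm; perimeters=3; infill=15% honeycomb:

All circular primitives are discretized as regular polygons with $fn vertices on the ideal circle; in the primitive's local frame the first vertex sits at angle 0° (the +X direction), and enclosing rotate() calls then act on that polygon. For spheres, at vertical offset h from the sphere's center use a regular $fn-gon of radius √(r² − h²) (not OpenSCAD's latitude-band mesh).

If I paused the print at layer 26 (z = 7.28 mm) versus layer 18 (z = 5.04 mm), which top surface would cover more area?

Layer 26 (z = 7.28): the sphere: section is a regular 16-gon, circumradius = √(r²−h²) = √(7²−0.28²) = 6.994 (area = (16/2)·6.994²·sin(360°/16) = 149.77 mm²); the r=6 cylinder at (-2.5, 16) contributes a regular 16-gon of circumradius 6 (area = (16/2)·6.000²·sin(360°/16) = 110.21 mm²); the r=3 cylinder at (5, 14.5) gives a regular 16-gon of circumradius 3 (constant along its height) (area = (16/2)·3.000²·sin(360°/16) = 27.55 mm²); the cone at (15.5, 16): at t=0.377 of its height the radius interpolates to r₁+(r₂−r₁)t = 8.552, giving a regular 16-gon of that circumradius (area = (16/2)·8.552²·sin(360°/16) = 223.89 mm²); Subtracting the remaining from the first: starting from the r=7 sphere (149.77 mm²), the r=6 cylinder at (-2.5, 16) misses the remaining region (no effect); the r=3 cylinder at (5, 14.5) misses the remaining region (no effect); the cone at (15.5, 16) misses the remaining region (no effect) — area = 149.77 mm². So its area = 149.77 mm². Layer 18 (z = 5.04): the r=7 sphere contributes a regular 16-gon of circumradius √(7²−1.96²) = 6.720 (area = (16/2)·6.720²·sin(360°/16) = 138.25 mm²); the r=6 cylinder at (-2.5, 16) contributes a regular 16-gon of circumradius 6 (area = (16/2)·6.000²·sin(360°/16) = 110.21 mm²); the cylinder at (5, 14.5): section is a regular 16-gon, circumradius r=3 (area = (16/2)·3.000²·sin(360°/16) = 27.55 mm²); the cone at (15.5, 16) contributes a regular 16-gon of circumradius 9.361 (interpolated between r1=11 and r2=4.5 at t=0.252) (area = (16/2)·9.361²·sin(360°/16) = 268.25 mm²); After the difference (first − rest): starting from the r=7 sphere (138.25 mm²), the r=6 cylinder at (-2.5, 16) misses the remaining region (no effect); the r=3 cylinder at (5, 14.5) misses the remaining region (no effect); the cone at (15.5, 16) misses the remaining region (no effect) — area = 138.25 mm². So its area = 138.25 mm². Layer 26 is larger (149.77 vs 138.25 mm²).

layer 26 (z = 7.28 mm)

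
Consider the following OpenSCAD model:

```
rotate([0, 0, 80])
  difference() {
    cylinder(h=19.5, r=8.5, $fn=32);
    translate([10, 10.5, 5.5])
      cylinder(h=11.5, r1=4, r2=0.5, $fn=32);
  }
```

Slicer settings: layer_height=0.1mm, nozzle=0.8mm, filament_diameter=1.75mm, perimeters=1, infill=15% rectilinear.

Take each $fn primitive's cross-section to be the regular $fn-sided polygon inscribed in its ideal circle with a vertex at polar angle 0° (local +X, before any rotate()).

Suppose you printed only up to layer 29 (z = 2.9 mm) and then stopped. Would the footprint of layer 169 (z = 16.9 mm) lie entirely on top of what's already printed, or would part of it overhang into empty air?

entirely on top

Compare the two slices. At z = 2.9: the cylinder: section is a regular 32-gon, circumradius r=8.5 (area = (32/2)·8.500²·sin(360°/32) = 225.52 mm²); the cone at (10, 10.5) is absent (z outside [5.5, 17]); Subtracting the remaining from the first: none of the subtracted shapes is present at this height, so the r=8.5 cylinder is unchanged — area = 225.52 mm²; (rotated 80° about Z; rotation is an isometry so areas/perimeters/island counts are preserved). At z = 16.9: the cylinder: section is a regular 32-gon, circumradius r=8.5 (area = (32/2)·8.500²·sin(360°/32) = 225.52 mm²); the cone at (10, 10.5) (r1=4→r2=0.5) has section circumradius 0.530 here — a regular 32-gon (area = (32/2)·0.530²·sin(360°/32) = 0.88 mm²); After the difference (first − rest): starting from the r=8.5 cylinder (225.52 mm²), the cone at (10, 10.5) misses the remaining region (no effect) — area = 225.52 mm²; (rotated 80° about Z; rotation is an isometry so areas/perimeters/island counts are preserved). Checking containment: the cross-section at z = 16.9 is a subset of the cross-section at z = 2.9.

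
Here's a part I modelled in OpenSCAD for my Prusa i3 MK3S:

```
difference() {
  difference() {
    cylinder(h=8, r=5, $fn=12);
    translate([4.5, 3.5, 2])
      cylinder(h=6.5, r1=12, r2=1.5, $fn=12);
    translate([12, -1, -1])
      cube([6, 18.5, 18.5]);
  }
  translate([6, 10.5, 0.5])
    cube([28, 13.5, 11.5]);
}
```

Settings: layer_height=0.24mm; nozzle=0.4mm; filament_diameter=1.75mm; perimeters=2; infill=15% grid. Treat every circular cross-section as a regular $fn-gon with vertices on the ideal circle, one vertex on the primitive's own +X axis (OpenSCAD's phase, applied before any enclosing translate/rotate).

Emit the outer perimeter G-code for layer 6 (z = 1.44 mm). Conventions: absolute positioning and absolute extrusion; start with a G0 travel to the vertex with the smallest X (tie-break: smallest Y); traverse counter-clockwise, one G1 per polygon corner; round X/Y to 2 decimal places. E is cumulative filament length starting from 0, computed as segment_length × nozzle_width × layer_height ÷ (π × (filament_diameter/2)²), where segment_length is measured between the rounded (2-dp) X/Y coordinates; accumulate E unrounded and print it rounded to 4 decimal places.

At z = 1.44 mm: the cylinder: section is a regular 12-gon, circumradius r=5; the cone at (4.5, 3.5) is absent (z outside [2, 8.5]); the cube at (12, -1) (footprint 6×18.5) is included at this height; Taking the first minus the rest: starting from the r=5 cylinder, the 6×18.5 cube at (12, -1) misses the remaining region (no effect) — 1 connected region; the cube at (6, 10.5) (footprint 28×13.5) is included at this height; Subtracting the remaining from the first: starting from the result so far, the 28×13.5 cube at (6, 10.5) misses the remaining region (no effect) — 1 connected region. The outline is a single polygon with 12 vertices. Extrusion per mm of travel: 0.4 × 0.24 / (π × 0.875²) = 0.039912. Accumulating E over each segment gives final E = 1.2396.

G0 X-5.00 Y0.00 Z1.44
G1 X-4.33 Y-2.50 E0.1033
G1 X-2.50 Y-4.33 E0.2066
G1 X0.00 Y-5.00 E0.3099
G1 X2.50 Y-4.33 E0.4132
G1 X4.33 Y-2.50 E0.5165
G1 X5.00 Y0.00 E0.6198
G1 X4.33 Y2.50 E0.7231
G1 X2.50 Y4.33 E0.8264
G1 X0.00 Y5.00 E0.9297
G1 X-2.50 Y4.33 E1.0330
G1 X-4.33 Y2.50 E1.1363
G1 X-5.00 Y0.00 E1.2396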